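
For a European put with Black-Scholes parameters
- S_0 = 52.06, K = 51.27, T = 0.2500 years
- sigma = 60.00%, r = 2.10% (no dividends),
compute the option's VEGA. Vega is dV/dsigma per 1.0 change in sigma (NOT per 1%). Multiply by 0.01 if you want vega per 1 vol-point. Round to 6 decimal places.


d1 = 0.2184703792; d2 = -0.0815296208
phi(d1) = 0.3895343660; exp(-qT) = 1.0000000000; exp(-rT) = 0.9947637572
Vega = S * exp(-qT) * phi(d1) * sqrt(T) = 52.0600 * 1.0000000000 * 0.3895343660 * 0.5000000000 = 10.139580

Answer: Vega = 10.139580


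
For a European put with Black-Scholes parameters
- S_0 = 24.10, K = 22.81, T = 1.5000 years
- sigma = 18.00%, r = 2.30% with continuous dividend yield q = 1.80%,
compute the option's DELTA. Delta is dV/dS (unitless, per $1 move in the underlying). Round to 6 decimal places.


d1 = 0.3937908767; d2 = 0.1733367999
phi(d1) = 0.3691788144; exp(-qT) = 0.9733612415; exp(-rT) = 0.9660883397
N(-d1) = 0.3468677203
Delta = -exp(-qT) * N(-d1) = -0.9733612415 * 0.3468677203 = -0.337628

Answer: Delta = -0.337628


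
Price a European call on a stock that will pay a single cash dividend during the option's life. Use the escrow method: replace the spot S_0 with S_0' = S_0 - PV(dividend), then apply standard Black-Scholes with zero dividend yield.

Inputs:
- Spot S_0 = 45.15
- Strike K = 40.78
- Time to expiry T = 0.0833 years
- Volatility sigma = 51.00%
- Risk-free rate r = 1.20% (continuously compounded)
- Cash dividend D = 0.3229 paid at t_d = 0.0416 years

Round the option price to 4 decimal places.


Answer: Price = 5.0645

Derivation:
PV(D) = D * exp(-r * t_d) = 0.3229 * 0.99950092 = 0.32273885
S_0' = S_0 - PV(D) = 45.1500 - 0.32273885 = 44.82726115
d1 = (ln(S_0'/K) + (r + sigma^2/2)*T) / (sigma*sqrt(T)) = 0.72324166
d2 = d1 - sigma*sqrt(T) = 0.57604678
exp(-rT) = 0.99900090
N(d1) = 0.76523428; N(d2) = 0.71770822
C = S_0' * N(d1) - K * exp(-rT) * N(d2) = 44.82726115 * 0.76523428 - 40.7800 * 0.99900090 * 0.71770822 = 5.0645


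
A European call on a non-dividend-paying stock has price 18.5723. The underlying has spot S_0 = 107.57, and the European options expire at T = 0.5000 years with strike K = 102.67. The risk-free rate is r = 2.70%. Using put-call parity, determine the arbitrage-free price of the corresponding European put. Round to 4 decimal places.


Answer: Put price = 12.2956

Derivation:
Put-call parity: C - P = S_0 * exp(-qT) - K * exp(-rT).
S_0 * exp(-qT) = 107.5700 * 1.00000000 = 107.57000000
K * exp(-rT) = 102.6700 * 0.98659072 = 101.29326884
P = C - S*exp(-qT) + K*exp(-rT)
P = 18.5723 - 107.57000000 + 101.29326884 = 12.2956


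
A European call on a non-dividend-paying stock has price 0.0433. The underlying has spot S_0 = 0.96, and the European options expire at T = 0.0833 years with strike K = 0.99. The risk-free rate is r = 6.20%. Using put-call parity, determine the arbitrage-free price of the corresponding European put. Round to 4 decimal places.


Answer: Put price = 0.0682

Derivation:
Put-call parity: C - P = S_0 * exp(-qT) - K * exp(-rT).
S_0 * exp(-qT) = 0.9600 * 1.00000000 = 0.96000000
K * exp(-rT) = 0.9900 * 0.99484871 = 0.98490023
P = C - S*exp(-qT) + K*exp(-rT)
P = 0.0433 - 0.96000000 + 0.98490023 = 0.0682


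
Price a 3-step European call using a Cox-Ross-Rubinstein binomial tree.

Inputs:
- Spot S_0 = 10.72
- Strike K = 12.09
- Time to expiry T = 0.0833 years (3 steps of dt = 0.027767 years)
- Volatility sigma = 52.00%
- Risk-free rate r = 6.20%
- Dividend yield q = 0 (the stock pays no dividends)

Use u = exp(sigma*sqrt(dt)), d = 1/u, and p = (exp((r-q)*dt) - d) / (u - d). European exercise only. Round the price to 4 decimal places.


dt = T/N = 0.027767
u = exp(sigma*sqrt(dt)) = 1.090514; d = 1/u = 0.916999
p = (exp((r-q)*dt) - d) / (u - d) = 0.488281
Discount per step: exp(-r*dt) = 0.998280
Stock lattice S(k, i) with i counting down-moves:
  k=0: S(0,0) = 10.7200
  k=1: S(1,0) = 11.6903; S(1,1) = 9.8302
  k=2: S(2,0) = 12.7485; S(2,1) = 10.7200; S(2,2) = 9.0143
  k=3: S(3,0) = 13.9024; S(3,1) = 11.6903; S(3,2) = 9.8302; S(3,3) = 8.2661
Terminal payoffs V(N, i) = max(S_T - K, 0):
  V(3,0) = 1.812368; V(3,1) = 0.000000; V(3,2) = 0.000000; V(3,3) = 0.000000
Backward induction: V(k, i) = exp(-r*dt) * [p * V(k+1, i) + (1-p) * V(k+1, i+1)].
  V(2,0) = exp(-r*dt) * [p*1.812368 + (1-p)*0.000000] = 0.883423
  V(2,1) = exp(-r*dt) * [p*0.000000 + (1-p)*0.000000] = 0.000000
  V(2,2) = exp(-r*dt) * [p*0.000000 + (1-p)*0.000000] = 0.000000
  V(1,0) = exp(-r*dt) * [p*0.883423 + (1-p)*0.000000] = 0.430617
  V(1,1) = exp(-r*dt) * [p*0.000000 + (1-p)*0.000000] = 0.000000
  V(0,0) = exp(-r*dt) * [p*0.430617 + (1-p)*0.000000] = 0.209900

Answer: Price = V(0,0) = 0.2099


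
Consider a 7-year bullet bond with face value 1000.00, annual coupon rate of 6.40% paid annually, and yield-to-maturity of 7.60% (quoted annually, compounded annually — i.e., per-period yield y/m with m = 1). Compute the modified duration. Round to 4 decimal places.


Coupon per period c = face * coupon_rate / m = 64.000000
Periods per year m = 1; per-period yield y/m = 0.076000
Number of cashflows N = 7
Cashflows (t years, CF_t, discount factor 1/(1+y/m)^(m*t), PV):
  t = 1.0000: CF_t = 64.000000, DF = 0.929368, PV = 59.479554
  t = 2.0000: CF_t = 64.000000, DF = 0.863725, PV = 55.278396
  t = 3.0000: CF_t = 64.000000, DF = 0.802718, PV = 51.373974
  t = 4.0000: CF_t = 64.000000, DF = 0.746021, PV = 47.745329
  t = 5.0000: CF_t = 64.000000, DF = 0.693328, PV = 44.372982
  t = 6.0000: CF_t = 64.000000, DF = 0.644357, PV = 41.238831
  t = 7.0000: CF_t = 1064.000000, DF = 0.598845, PV = 637.170600
Price P = sum_t PV_t = 936.659666
First compute Macaulay numerator sum_t t * PV_t:
  t * PV_t at t = 1.0000: 59.479554
  t * PV_t at t = 2.0000: 110.556792
  t * PV_t at t = 3.0000: 154.121921
  t * PV_t at t = 4.0000: 190.981315
  t * PV_t at t = 5.0000: 221.864911
  t * PV_t at t = 6.0000: 247.432986
  t * PV_t at t = 7.0000: 4460.194201
Macaulay duration D = 5444.631680 / 936.659666 = 5.812817
Modified duration = D / (1 + y/m) = 5.812817 / (1 + 0.076000) = 5.402247

Answer: Modified duration = 5.4022


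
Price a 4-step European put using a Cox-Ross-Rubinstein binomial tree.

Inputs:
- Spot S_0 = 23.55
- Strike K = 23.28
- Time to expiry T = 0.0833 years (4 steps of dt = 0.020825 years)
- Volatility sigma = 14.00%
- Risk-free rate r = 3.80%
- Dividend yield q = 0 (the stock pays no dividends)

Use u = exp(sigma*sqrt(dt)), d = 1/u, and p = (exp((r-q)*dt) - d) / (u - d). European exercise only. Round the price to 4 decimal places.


dt = T/N = 0.020825
u = exp(sigma*sqrt(dt)) = 1.020409; d = 1/u = 0.979999
p = (exp((r-q)*dt) - d) / (u - d) = 0.514541
Discount per step: exp(-r*dt) = 0.999209
Stock lattice S(k, i) with i counting down-moves:
  k=0: S(0,0) = 23.5500
  k=1: S(1,0) = 24.0306; S(1,1) = 23.0790
  k=2: S(2,0) = 24.5211; S(2,1) = 23.5500; S(2,2) = 22.6174
  k=3: S(3,0) = 25.0215; S(3,1) = 24.0306; S(3,2) = 23.0790; S(3,3) = 22.1650
  k=4: S(4,0) = 25.5322; S(4,1) = 24.5211; S(4,2) = 23.5500; S(4,3) = 22.6174; S(4,4) = 21.7217
Terminal payoffs V(N, i) = max(K - S_T, 0):
  V(4,0) = 0.000000; V(4,1) = 0.000000; V(4,2) = 0.000000; V(4,3) = 0.662603; V(4,4) = 1.558274
Backward induction: V(k, i) = exp(-r*dt) * [p * V(k+1, i) + (1-p) * V(k+1, i+1)].
  V(3,0) = exp(-r*dt) * [p*0.000000 + (1-p)*0.000000] = 0.000000
  V(3,1) = exp(-r*dt) * [p*0.000000 + (1-p)*0.000000] = 0.000000
  V(3,2) = exp(-r*dt) * [p*0.000000 + (1-p)*0.662603] = 0.321412
  V(3,3) = exp(-r*dt) * [p*0.662603 + (1-p)*1.558274] = 1.096547
  V(2,0) = exp(-r*dt) * [p*0.000000 + (1-p)*0.000000] = 0.000000
  V(2,1) = exp(-r*dt) * [p*0.000000 + (1-p)*0.321412] = 0.155909
  V(2,2) = exp(-r*dt) * [p*0.321412 + (1-p)*1.096547] = 0.697157
  V(1,0) = exp(-r*dt) * [p*0.000000 + (1-p)*0.155909] = 0.075628
  V(1,1) = exp(-r*dt) * [p*0.155909 + (1-p)*0.697157] = 0.418332
  V(0,0) = exp(-r*dt) * [p*0.075628 + (1-p)*0.418332] = 0.241805

Answer: Price = V(0,0) = 0.2418


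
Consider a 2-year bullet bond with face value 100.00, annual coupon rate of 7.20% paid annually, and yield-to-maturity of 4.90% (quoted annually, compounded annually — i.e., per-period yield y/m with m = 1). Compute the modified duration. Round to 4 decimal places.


Answer: Modified duration = 1.8438

Derivation:
Coupon per period c = face * coupon_rate / m = 7.200000
Periods per year m = 1; per-period yield y/m = 0.049000
Number of cashflows N = 2
Cashflows (t years, CF_t, discount factor 1/(1+y/m)^(m*t), PV):
  t = 1.0000: CF_t = 7.200000, DF = 0.953289, PV = 6.863680
  t = 2.0000: CF_t = 107.200000, DF = 0.908760, PV = 97.419032
Price P = sum_t PV_t = 104.282711
First compute Macaulay numerator sum_t t * PV_t:
  t * PV_t at t = 1.0000: 6.863680
  t * PV_t at t = 2.0000: 194.838064
Macaulay duration D = 201.701743 / 104.282711 = 1.934182
Modified duration = D / (1 + y/m) = 1.934182 / (1 + 0.049000) = 1.843834


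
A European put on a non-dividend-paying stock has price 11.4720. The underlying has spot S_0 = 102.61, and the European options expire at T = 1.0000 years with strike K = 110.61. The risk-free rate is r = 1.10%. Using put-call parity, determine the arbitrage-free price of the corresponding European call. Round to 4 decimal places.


Put-call parity: C - P = S_0 * exp(-qT) - K * exp(-rT).
S_0 * exp(-qT) = 102.6100 * 1.00000000 = 102.61000000
K * exp(-rT) = 110.6100 * 0.98906028 = 109.39995744
C = P + S*exp(-qT) - K*exp(-rT)
C = 11.4720 + 102.61000000 - 109.39995744 = 4.6820

Answer: Call price = 4.6820


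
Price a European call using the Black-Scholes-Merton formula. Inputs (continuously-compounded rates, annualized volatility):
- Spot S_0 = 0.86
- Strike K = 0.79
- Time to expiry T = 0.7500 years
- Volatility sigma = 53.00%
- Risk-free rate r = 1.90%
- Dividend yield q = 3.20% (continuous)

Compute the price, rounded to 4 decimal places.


Answer: Price = 0.1792

Derivation:
d1 = (ln(S/K) + (r - q + 0.5*sigma^2) * T) / (sigma * sqrt(T)) = 0.39322334
d2 = d1 - sigma * sqrt(T) = -0.06577012
exp(-rT) = 0.98585105; exp(-qT) = 0.97628571
C = S_0 * exp(-qT) * N(d1) - K * exp(-rT) * N(d2)
N(d1) = 0.65292273; N(d2) = 0.47378042
C = 0.8600 * 0.97628571 * 0.65292273 - 0.7900 * 0.98585105 * 0.47378042 = 0.1792


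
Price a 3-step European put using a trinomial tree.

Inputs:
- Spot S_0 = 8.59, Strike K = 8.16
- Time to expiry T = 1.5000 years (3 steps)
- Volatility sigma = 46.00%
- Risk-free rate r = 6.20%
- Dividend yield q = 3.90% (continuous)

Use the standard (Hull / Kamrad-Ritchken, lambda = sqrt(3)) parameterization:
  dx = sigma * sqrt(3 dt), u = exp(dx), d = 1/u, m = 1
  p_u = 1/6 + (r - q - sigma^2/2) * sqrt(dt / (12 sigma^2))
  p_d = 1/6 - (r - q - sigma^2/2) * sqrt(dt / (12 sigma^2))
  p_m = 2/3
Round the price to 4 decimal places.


dt = T/N = 0.500000; dx = sigma*sqrt(3*dt) = 0.563383
u = exp(dx) = 1.756604; d = 1/u = 0.569280
p_u = 0.129924, p_m = 0.666667, p_d = 0.203409
Discount per step: exp(-r*dt) = 0.969476
Stock lattice S(k, j) with j the centered position index:
  k=0: S(0,+0) = 8.5900
  k=1: S(1,-1) = 4.8901; S(1,+0) = 8.5900; S(1,+1) = 15.0892
  k=2: S(2,-2) = 2.7838; S(2,-1) = 4.8901; S(2,+0) = 8.5900; S(2,+1) = 15.0892; S(2,+2) = 26.5058
  k=3: S(3,-3) = 1.5848; S(3,-2) = 2.7838; S(3,-1) = 4.8901; S(3,+0) = 8.5900; S(3,+1) = 15.0892; S(3,+2) = 26.5058; S(3,+3) = 46.5602
Terminal payoffs V(N, j) = max(K - S_T, 0):
  V(3,-3) = 6.575212; V(3,-2) = 5.376154; V(3,-1) = 3.269884; V(3,+0) = 0.000000; V(3,+1) = 0.000000; V(3,+2) = 0.000000; V(3,+3) = 0.000000
Backward induction: V(k, j) = exp(-r*dt) * [p_u * V(k+1, j+1) + p_m * V(k+1, j) + p_d * V(k+1, j-1)]
  V(2,-2) = exp(-r*dt) * [p_u*3.269884 + p_m*5.376154 + p_d*6.575212] = 5.183202
  V(2,-1) = exp(-r*dt) * [p_u*0.000000 + p_m*3.269884 + p_d*5.376154] = 3.173559
  V(2,+0) = exp(-r*dt) * [p_u*0.000000 + p_m*0.000000 + p_d*3.269884] = 0.644821
  V(2,+1) = exp(-r*dt) * [p_u*0.000000 + p_m*0.000000 + p_d*0.000000] = 0.000000
  V(2,+2) = exp(-r*dt) * [p_u*0.000000 + p_m*0.000000 + p_d*0.000000] = 0.000000
  V(1,-1) = exp(-r*dt) * [p_u*0.644821 + p_m*3.173559 + p_d*5.183202] = 3.154474
  V(1,+0) = exp(-r*dt) * [p_u*0.000000 + p_m*0.644821 + p_d*3.173559] = 1.042585
  V(1,+1) = exp(-r*dt) * [p_u*0.000000 + p_m*0.000000 + p_d*0.644821] = 0.127159
  V(0,+0) = exp(-r*dt) * [p_u*0.127159 + p_m*1.042585 + p_d*3.154474] = 1.311920

Answer: Price = V(0,0) = 1.3119


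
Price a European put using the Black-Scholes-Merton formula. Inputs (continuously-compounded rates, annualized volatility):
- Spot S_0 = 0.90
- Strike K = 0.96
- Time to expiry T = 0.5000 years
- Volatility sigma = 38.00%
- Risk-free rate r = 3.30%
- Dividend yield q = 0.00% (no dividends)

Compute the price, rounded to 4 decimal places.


d1 = (ln(S/K) + (r - q + 0.5*sigma^2) * T) / (sigma * sqrt(T)) = -0.04443058
d2 = d1 - sigma * sqrt(T) = -0.31313115
exp(-rT) = 0.98363538; exp(-qT) = 1.00000000
P = K * exp(-rT) * N(-d2) - S_0 * exp(-qT) * N(-d1)
N(-d1) = 0.51771940; N(-d2) = 0.62290949
P = 0.9600 * 0.98363538 * 0.62290949 - 0.9000 * 1.00000000 * 0.51771940 = 0.1223

Answer: Price = 0.1223


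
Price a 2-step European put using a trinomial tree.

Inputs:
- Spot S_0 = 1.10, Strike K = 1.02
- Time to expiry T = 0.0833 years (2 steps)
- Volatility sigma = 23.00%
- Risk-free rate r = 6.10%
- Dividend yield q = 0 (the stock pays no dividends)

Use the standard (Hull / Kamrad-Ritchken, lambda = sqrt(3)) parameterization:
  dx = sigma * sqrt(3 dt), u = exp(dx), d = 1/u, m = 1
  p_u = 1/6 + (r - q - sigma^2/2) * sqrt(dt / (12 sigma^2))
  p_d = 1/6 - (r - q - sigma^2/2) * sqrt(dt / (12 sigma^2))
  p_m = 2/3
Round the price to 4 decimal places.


Answer: Price = V(0,0) = 0.0033

Derivation:
dt = T/N = 0.041650; dx = sigma*sqrt(3*dt) = 0.081301
u = exp(dx) = 1.084697; d = 1/u = 0.921916
p_u = 0.175517, p_m = 0.666667, p_d = 0.157817
Discount per step: exp(-r*dt) = 0.997463
Stock lattice S(k, j) with j the centered position index:
  k=0: S(0,+0) = 1.1000
  k=1: S(1,-1) = 1.0141; S(1,+0) = 1.1000; S(1,+1) = 1.1932
  k=2: S(2,-2) = 0.9349; S(2,-1) = 1.0141; S(2,+0) = 1.1000; S(2,+1) = 1.1932; S(2,+2) = 1.2942
Terminal payoffs V(N, j) = max(K - S_T, 0):
  V(2,-2) = 0.085078; V(2,-1) = 0.005892; V(2,+0) = 0.000000; V(2,+1) = 0.000000; V(2,+2) = 0.000000
Backward induction: V(k, j) = exp(-r*dt) * [p_u * V(k+1, j+1) + p_m * V(k+1, j) + p_d * V(k+1, j-1)]
  V(1,-1) = exp(-r*dt) * [p_u*0.000000 + p_m*0.005892 + p_d*0.085078] = 0.017311
  V(1,+0) = exp(-r*dt) * [p_u*0.000000 + p_m*0.000000 + p_d*0.005892] = 0.000928
  V(1,+1) = exp(-r*dt) * [p_u*0.000000 + p_m*0.000000 + p_d*0.000000] = 0.000000
  V(0,+0) = exp(-r*dt) * [p_u*0.000000 + p_m*0.000928 + p_d*0.017311] = 0.003342


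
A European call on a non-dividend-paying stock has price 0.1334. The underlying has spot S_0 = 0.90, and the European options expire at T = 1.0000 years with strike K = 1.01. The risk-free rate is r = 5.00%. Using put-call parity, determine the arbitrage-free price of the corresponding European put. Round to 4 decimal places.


Answer: Put price = 0.1941

Derivation:
Put-call parity: C - P = S_0 * exp(-qT) - K * exp(-rT).
S_0 * exp(-qT) = 0.9000 * 1.00000000 = 0.90000000
K * exp(-rT) = 1.0100 * 0.95122942 = 0.96074172
P = C - S*exp(-qT) + K*exp(-rT)
P = 0.1334 - 0.90000000 + 0.96074172 = 0.1941


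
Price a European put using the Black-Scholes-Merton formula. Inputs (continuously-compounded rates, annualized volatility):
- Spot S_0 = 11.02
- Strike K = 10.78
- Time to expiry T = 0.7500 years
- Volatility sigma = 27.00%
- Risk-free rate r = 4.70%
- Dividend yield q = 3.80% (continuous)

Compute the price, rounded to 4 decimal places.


Answer: Price = 0.8382

Derivation:
d1 = (ln(S/K) + (r - q + 0.5*sigma^2) * T) / (sigma * sqrt(T)) = 0.23994993
d2 = d1 - sigma * sqrt(T) = 0.00612307
exp(-rT) = 0.96536405; exp(-qT) = 0.97190229
P = K * exp(-rT) * N(-d2) - S_0 * exp(-qT) * N(-d1)
N(-d1) = 0.40518454; N(-d2) = 0.49755726
P = 10.7800 * 0.96536405 * 0.49755726 - 11.0200 * 0.97190229 * 0.40518454 = 0.8382


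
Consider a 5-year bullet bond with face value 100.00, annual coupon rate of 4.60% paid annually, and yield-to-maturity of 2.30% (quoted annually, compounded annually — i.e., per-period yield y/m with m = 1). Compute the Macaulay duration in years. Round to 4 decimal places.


Coupon per period c = face * coupon_rate / m = 4.600000
Periods per year m = 1; per-period yield y/m = 0.023000
Number of cashflows N = 5
Cashflows (t years, CF_t, discount factor 1/(1+y/m)^(m*t), PV):
  t = 1.0000: CF_t = 4.600000, DF = 0.977517, PV = 4.496579
  t = 2.0000: CF_t = 4.600000, DF = 0.955540, PV = 4.395483
  t = 3.0000: CF_t = 4.600000, DF = 0.934056, PV = 4.296659
  t = 4.0000: CF_t = 4.600000, DF = 0.913056, PV = 4.200058
  t = 5.0000: CF_t = 104.600000, DF = 0.892528, PV = 93.358425
Price P = sum_t PV_t = 110.747204
Macaulay numerator sum_t t * PV_t:
  t * PV_t at t = 1.0000: 4.496579
  t * PV_t at t = 2.0000: 8.790965
  t * PV_t at t = 3.0000: 12.889978
  t * PV_t at t = 4.0000: 16.800232
  t * PV_t at t = 5.0000: 466.792125
Macaulay duration D = (sum_t t * PV_t) / P = 509.769879 / 110.747204 = 4.603005

Answer: Macaulay duration = 4.6030 years


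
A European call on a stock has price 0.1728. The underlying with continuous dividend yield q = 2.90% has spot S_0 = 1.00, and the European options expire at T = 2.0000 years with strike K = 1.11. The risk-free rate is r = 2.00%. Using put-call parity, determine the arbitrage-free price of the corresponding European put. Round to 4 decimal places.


Answer: Put price = 0.2956

Derivation:
Put-call parity: C - P = S_0 * exp(-qT) - K * exp(-rT).
S_0 * exp(-qT) = 1.0000 * 0.94364995 = 0.94364995
K * exp(-rT) = 1.1100 * 0.96078944 = 1.06647628
P = C - S*exp(-qT) + K*exp(-rT)
P = 0.1728 - 0.94364995 + 1.06647628 = 0.2956


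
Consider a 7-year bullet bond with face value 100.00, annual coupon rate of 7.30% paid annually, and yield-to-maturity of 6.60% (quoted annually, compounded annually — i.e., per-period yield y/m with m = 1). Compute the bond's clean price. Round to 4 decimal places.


Coupon per period c = face * coupon_rate / m = 7.300000
Periods per year m = 1; per-period yield y/m = 0.066000
Number of cashflows N = 7
Cashflows (t years, CF_t, discount factor 1/(1+y/m)^(m*t), PV):
  t = 1.0000: CF_t = 7.300000, DF = 0.938086, PV = 6.848030
  t = 2.0000: CF_t = 7.300000, DF = 0.880006, PV = 6.424043
  t = 3.0000: CF_t = 7.300000, DF = 0.825521, PV = 6.026307
  t = 4.0000: CF_t = 7.300000, DF = 0.774410, PV = 5.653196
  t = 5.0000: CF_t = 7.300000, DF = 0.726464, PV = 5.303186
  t = 6.0000: CF_t = 7.300000, DF = 0.681486, PV = 4.974846
  t = 7.0000: CF_t = 107.300000, DF = 0.639292, PV = 68.596079
Price P = sum_t PV_t = 103.825686

Answer: Price = 103.8257


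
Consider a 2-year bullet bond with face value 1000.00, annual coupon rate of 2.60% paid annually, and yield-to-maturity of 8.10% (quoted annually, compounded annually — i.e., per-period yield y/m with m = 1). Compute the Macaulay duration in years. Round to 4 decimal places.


Coupon per period c = face * coupon_rate / m = 26.000000
Periods per year m = 1; per-period yield y/m = 0.081000
Number of cashflows N = 2
Cashflows (t years, CF_t, discount factor 1/(1+y/m)^(m*t), PV):
  t = 1.0000: CF_t = 26.000000, DF = 0.925069, PV = 24.051804
  t = 2.0000: CF_t = 1026.000000, DF = 0.855753, PV = 878.002946
Price P = sum_t PV_t = 902.054749
Macaulay numerator sum_t t * PV_t:
  t * PV_t at t = 1.0000: 24.051804
  t * PV_t at t = 2.0000: 1756.005891
Macaulay duration D = (sum_t t * PV_t) / P = 1780.057695 / 902.054749 = 1.973337

Answer: Macaulay duration = 1.9733 years


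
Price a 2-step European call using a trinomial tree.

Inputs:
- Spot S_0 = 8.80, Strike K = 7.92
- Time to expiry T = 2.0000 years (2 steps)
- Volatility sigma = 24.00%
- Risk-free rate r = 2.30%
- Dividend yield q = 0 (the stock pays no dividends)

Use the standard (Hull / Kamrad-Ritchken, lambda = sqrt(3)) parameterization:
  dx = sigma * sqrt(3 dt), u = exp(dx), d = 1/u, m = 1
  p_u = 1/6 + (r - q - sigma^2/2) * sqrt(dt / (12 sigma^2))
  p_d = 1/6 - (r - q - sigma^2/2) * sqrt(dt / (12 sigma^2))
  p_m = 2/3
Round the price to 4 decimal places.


dt = T/N = 1.000000; dx = sigma*sqrt(3*dt) = 0.415692
u = exp(dx) = 1.515419; d = 1/u = 0.659883
p_u = 0.159690, p_m = 0.666667, p_d = 0.173643
Discount per step: exp(-r*dt) = 0.977262
Stock lattice S(k, j) with j the centered position index:
  k=0: S(0,+0) = 8.8000
  k=1: S(1,-1) = 5.8070; S(1,+0) = 8.8000; S(1,+1) = 13.3357
  k=2: S(2,-2) = 3.8319; S(2,-1) = 5.8070; S(2,+0) = 8.8000; S(2,+1) = 13.3357; S(2,+2) = 20.2092
Terminal payoffs V(N, j) = max(S_T - K, 0):
  V(2,-2) = 0.000000; V(2,-1) = 0.000000; V(2,+0) = 0.880000; V(2,+1) = 5.415690; V(2,+2) = 12.289163
Backward induction: V(k, j) = exp(-r*dt) * [p_u * V(k+1, j+1) + p_m * V(k+1, j) + p_d * V(k+1, j-1)]
  V(1,-1) = exp(-r*dt) * [p_u*0.880000 + p_m*0.000000 + p_d*0.000000] = 0.137332
  V(1,+0) = exp(-r*dt) * [p_u*5.415690 + p_m*0.880000 + p_d*0.000000] = 1.418497
  V(1,+1) = exp(-r*dt) * [p_u*12.289163 + p_m*5.415690 + p_d*0.880000] = 5.595538
  V(0,+0) = exp(-r*dt) * [p_u*5.595538 + p_m*1.418497 + p_d*0.137332] = 1.820703

Answer: Price = V(0,0) = 1.8207


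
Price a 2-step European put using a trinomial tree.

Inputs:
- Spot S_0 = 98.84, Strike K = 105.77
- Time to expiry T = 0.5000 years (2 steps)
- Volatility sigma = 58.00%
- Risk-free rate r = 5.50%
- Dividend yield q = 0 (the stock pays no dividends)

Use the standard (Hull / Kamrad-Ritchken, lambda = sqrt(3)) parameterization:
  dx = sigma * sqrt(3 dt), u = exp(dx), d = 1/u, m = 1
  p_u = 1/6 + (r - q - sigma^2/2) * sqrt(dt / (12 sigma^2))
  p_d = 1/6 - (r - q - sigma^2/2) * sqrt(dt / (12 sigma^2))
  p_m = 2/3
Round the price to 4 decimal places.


dt = T/N = 0.250000; dx = sigma*sqrt(3*dt) = 0.502295
u = exp(dx) = 1.652509; d = 1/u = 0.605140
p_u = 0.138496, p_m = 0.666667, p_d = 0.194837
Discount per step: exp(-r*dt) = 0.986344
Stock lattice S(k, j) with j the centered position index:
  k=0: S(0,+0) = 98.8400
  k=1: S(1,-1) = 59.8121; S(1,+0) = 98.8400; S(1,+1) = 163.3340
  k=2: S(2,-2) = 36.1947; S(2,-1) = 59.8121; S(2,+0) = 98.8400; S(2,+1) = 163.3340; S(2,+2) = 269.9109
Terminal payoffs V(N, j) = max(K - S_T, 0):
  V(2,-2) = 69.575292; V(2,-1) = 45.957920; V(2,+0) = 6.930000; V(2,+1) = 0.000000; V(2,+2) = 0.000000
Backward induction: V(k, j) = exp(-r*dt) * [p_u * V(k+1, j+1) + p_m * V(k+1, j) + p_d * V(k+1, j-1)]
  V(1,-1) = exp(-r*dt) * [p_u*6.930000 + p_m*45.957920 + p_d*69.575292] = 44.537636
  V(1,+0) = exp(-r*dt) * [p_u*0.000000 + p_m*6.930000 + p_d*45.957920] = 13.388951
  V(1,+1) = exp(-r*dt) * [p_u*0.000000 + p_m*0.000000 + p_d*6.930000] = 1.331785
  V(0,+0) = exp(-r*dt) * [p_u*1.331785 + p_m*13.388951 + p_d*44.537636] = 17.545099

Answer: Price = V(0,0) = 17.5451


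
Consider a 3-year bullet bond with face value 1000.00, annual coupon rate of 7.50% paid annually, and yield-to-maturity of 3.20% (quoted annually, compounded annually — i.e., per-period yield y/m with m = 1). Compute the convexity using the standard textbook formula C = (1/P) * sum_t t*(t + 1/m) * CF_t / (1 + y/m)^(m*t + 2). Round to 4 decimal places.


Answer: Convexity = 10.3049

Derivation:
Coupon per period c = face * coupon_rate / m = 75.000000
Periods per year m = 1; per-period yield y/m = 0.032000
Number of cashflows N = 3
Cashflows (t years, CF_t, discount factor 1/(1+y/m)^(m*t), PV):
  t = 1.0000: CF_t = 75.000000, DF = 0.968992, PV = 72.674419
  t = 2.0000: CF_t = 75.000000, DF = 0.938946, PV = 70.420948
  t = 3.0000: CF_t = 1075.000000, DF = 0.909831, PV = 978.068726
Price P = sum_t PV_t = 1121.164093
Convexity numerator sum_t t*(t + 1/m) * CF_t / (1+y/m)^(m*t + 2):
  t = 1.0000: term = 136.474706
  t = 2.0000: term = 396.728796
  t = 3.0000: term = 11020.244342
Convexity = (1/P) * sum = 11553.447844 / 1121.164093 = 10.304868


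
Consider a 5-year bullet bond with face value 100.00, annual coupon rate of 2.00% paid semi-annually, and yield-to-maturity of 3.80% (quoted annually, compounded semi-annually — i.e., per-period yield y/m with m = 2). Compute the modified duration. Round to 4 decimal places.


Coupon per period c = face * coupon_rate / m = 1.000000
Periods per year m = 2; per-period yield y/m = 0.019000
Number of cashflows N = 10
Cashflows (t years, CF_t, discount factor 1/(1+y/m)^(m*t), PV):
  t = 0.5000: CF_t = 1.000000, DF = 0.981354, PV = 0.981354
  t = 1.0000: CF_t = 1.000000, DF = 0.963056, PV = 0.963056
  t = 1.5000: CF_t = 1.000000, DF = 0.945099, PV = 0.945099
  t = 2.0000: CF_t = 1.000000, DF = 0.927477, PV = 0.927477
  t = 2.5000: CF_t = 1.000000, DF = 0.910184, PV = 0.910184
  t = 3.0000: CF_t = 1.000000, DF = 0.893213, PV = 0.893213
  t = 3.5000: CF_t = 1.000000, DF = 0.876558, PV = 0.876558
  t = 4.0000: CF_t = 1.000000, DF = 0.860214, PV = 0.860214
  t = 4.5000: CF_t = 1.000000, DF = 0.844175, PV = 0.844175
  t = 5.0000: CF_t = 101.000000, DF = 0.828434, PV = 83.671881
Price P = sum_t PV_t = 91.873212
First compute Macaulay numerator sum_t t * PV_t:
  t * PV_t at t = 0.5000: 0.490677
  t * PV_t at t = 1.0000: 0.963056
  t * PV_t at t = 1.5000: 1.417649
  t * PV_t at t = 2.0000: 1.854954
  t * PV_t at t = 2.5000: 2.275459
  t * PV_t at t = 3.0000: 2.679638
  t * PV_t at t = 3.5000: 3.067953
  t * PV_t at t = 4.0000: 3.440856
  t * PV_t at t = 4.5000: 3.798786
  t * PV_t at t = 5.0000: 418.359406
Macaulay duration D = 438.348436 / 91.873212 = 4.771232
Modified duration = D / (1 + y/m) = 4.771232 / (1 + 0.019000) = 4.682269

Answer: Modified duration = 4.6823


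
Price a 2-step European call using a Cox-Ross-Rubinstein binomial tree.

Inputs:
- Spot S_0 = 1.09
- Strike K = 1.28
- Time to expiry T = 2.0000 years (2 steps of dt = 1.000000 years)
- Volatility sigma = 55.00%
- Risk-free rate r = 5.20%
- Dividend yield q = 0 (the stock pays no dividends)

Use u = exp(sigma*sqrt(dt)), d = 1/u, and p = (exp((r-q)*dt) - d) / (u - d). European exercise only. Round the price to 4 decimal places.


Answer: Price = V(0,0) = 0.3052

Derivation:
dt = T/N = 1.000000
u = exp(sigma*sqrt(dt)) = 1.733253; d = 1/u = 0.576950
p = (exp((r-q)*dt) - d) / (u - d) = 0.412025
Discount per step: exp(-r*dt) = 0.949329
Stock lattice S(k, i) with i counting down-moves:
  k=0: S(0,0) = 1.0900
  k=1: S(1,0) = 1.8892; S(1,1) = 0.6289
  k=2: S(2,0) = 3.2745; S(2,1) = 1.0900; S(2,2) = 0.3628
Terminal payoffs V(N, i) = max(S_T - K, 0):
  V(2,0) = 1.994541; V(2,1) = 0.000000; V(2,2) = 0.000000
Backward induction: V(k, i) = exp(-r*dt) * [p * V(k+1, i) + (1-p) * V(k+1, i+1)].
  V(1,0) = exp(-r*dt) * [p*1.994541 + (1-p)*0.000000] = 0.780159
  V(1,1) = exp(-r*dt) * [p*0.000000 + (1-p)*0.000000] = 0.000000
  V(0,0) = exp(-r*dt) * [p*0.780159 + (1-p)*0.000000] = 0.305157


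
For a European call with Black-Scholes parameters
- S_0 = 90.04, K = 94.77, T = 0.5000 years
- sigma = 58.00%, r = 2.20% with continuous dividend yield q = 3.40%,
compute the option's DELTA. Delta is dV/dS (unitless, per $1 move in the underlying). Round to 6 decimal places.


d1 = 0.0655929624; d2 = -0.3445289706
phi(d1) = 0.3980849909; exp(-qT) = 0.9831436846; exp(-rT) = 0.9890602788
N(d1) = 0.5261490539
Delta = exp(-qT) * N(d1) = 0.9831436846 * 0.5261490539 = 0.517280

Answer: Delta = 0.517280


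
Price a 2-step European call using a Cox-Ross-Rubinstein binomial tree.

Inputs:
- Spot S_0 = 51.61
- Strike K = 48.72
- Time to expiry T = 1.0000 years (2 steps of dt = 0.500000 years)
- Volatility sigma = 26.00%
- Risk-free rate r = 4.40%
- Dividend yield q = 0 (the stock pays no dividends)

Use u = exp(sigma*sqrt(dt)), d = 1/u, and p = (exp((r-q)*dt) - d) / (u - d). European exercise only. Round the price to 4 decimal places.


Answer: Price = V(0,0) = 7.9192

Derivation:
dt = T/N = 0.500000
u = exp(sigma*sqrt(dt)) = 1.201833; d = 1/u = 0.832062
p = (exp((r-q)*dt) - d) / (u - d) = 0.514323
Discount per step: exp(-r*dt) = 0.978240
Stock lattice S(k, i) with i counting down-moves:
  k=0: S(0,0) = 51.6100
  k=1: S(1,0) = 62.0266; S(1,1) = 42.9427
  k=2: S(2,0) = 74.5456; S(2,1) = 51.6100; S(2,2) = 35.7310
Terminal payoffs V(N, i) = max(S_T - K, 0):
  V(2,0) = 25.825597; V(2,1) = 2.890000; V(2,2) = 0.000000
Backward induction: V(k, i) = exp(-r*dt) * [p * V(k+1, i) + (1-p) * V(k+1, i+1)].
  V(1,0) = exp(-r*dt) * [p*25.825597 + (1-p)*2.890000] = 14.366729
  V(1,1) = exp(-r*dt) * [p*2.890000 + (1-p)*0.000000] = 1.454049
  V(0,0) = exp(-r*dt) * [p*14.366729 + (1-p)*1.454049] = 7.919182


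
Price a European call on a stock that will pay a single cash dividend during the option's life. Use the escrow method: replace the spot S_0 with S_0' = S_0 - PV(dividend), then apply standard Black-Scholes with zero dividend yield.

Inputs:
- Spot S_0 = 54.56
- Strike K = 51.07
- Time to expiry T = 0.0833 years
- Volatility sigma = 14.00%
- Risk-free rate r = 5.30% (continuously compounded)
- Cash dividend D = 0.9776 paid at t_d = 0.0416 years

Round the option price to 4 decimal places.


PV(D) = D * exp(-r * t_d) = 0.9776 * 0.99779763 = 0.97544696
S_0' = S_0 - PV(D) = 54.5600 - 0.97544696 = 53.58455304
d1 = (ln(S_0'/K) + (r + sigma^2/2)*T) / (sigma*sqrt(T)) = 1.31896902
d2 = d1 - sigma*sqrt(T) = 1.27856259
exp(-rT) = 0.99559483
N(d1) = 0.90641027; N(d2) = 0.89947443
C = S_0' * N(d1) - K * exp(-rT) * N(d2) = 53.58455304 * 0.90641027 - 51.0700 * 0.99559483 * 0.89947443 = 2.8358

Answer: Price = 2.8358


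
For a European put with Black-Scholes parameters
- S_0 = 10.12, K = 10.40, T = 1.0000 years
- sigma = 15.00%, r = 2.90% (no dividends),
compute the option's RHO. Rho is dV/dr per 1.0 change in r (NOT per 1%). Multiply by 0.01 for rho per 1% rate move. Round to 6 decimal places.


d1 = 0.0863857181; d2 = -0.0636142819
phi(d1) = 0.3974565022; exp(-qT) = 1.0000000000; exp(-rT) = 0.9714164645
N(-d2) = 0.5253613203
Rho = -K*T*exp(-rT)*N(-d2) = -10.4000 * 1.0000 * 0.9714164645 * 0.5253613203 = -5.307584

Answer: Rho = -5.307584


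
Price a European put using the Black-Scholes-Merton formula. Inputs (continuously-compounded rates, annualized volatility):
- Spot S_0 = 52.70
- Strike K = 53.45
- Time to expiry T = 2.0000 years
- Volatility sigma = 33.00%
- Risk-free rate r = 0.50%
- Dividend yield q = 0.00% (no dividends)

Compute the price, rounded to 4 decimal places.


d1 = (ln(S/K) + (r - q + 0.5*sigma^2) * T) / (sigma * sqrt(T)) = 0.22449316
d2 = d1 - sigma * sqrt(T) = -0.24219732
exp(-rT) = 0.99004983; exp(-qT) = 1.00000000
P = K * exp(-rT) * N(-d2) - S_0 * exp(-qT) * N(-d1)
N(-d1) = 0.41118680; N(-d2) = 0.59568636
P = 53.4500 * 0.99004983 * 0.59568636 - 52.7000 * 1.00000000 * 0.41118680 = 9.8531

Answer: Price = 9.8531


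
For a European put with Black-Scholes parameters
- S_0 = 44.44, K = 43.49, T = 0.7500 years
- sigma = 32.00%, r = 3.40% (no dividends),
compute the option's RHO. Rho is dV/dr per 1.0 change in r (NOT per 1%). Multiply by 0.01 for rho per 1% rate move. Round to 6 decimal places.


d1 = 0.3085538029; d2 = 0.0314256737
phi(d1) = 0.3803964587; exp(-qT) = 1.0000000000; exp(-rT) = 0.9748223790
N(-d2) = 0.4874650333
Rho = -K*T*exp(-rT)*N(-d2) = -43.4900 * 0.7500 * 0.9748223790 * 0.4874650333 = -15.499569

Answer: Rho = -15.499569


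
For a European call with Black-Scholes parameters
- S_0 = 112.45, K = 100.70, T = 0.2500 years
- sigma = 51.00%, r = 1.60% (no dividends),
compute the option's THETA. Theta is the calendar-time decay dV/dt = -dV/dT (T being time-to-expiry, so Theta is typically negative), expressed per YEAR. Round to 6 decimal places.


d1 = 0.5759818772; d2 = 0.3209818772
phi(d1) = 0.3379639336; exp(-qT) = 1.0000000000; exp(-rT) = 0.9960079893
Theta = -S*exp(-qT)*phi(d1)*sigma/(2*sqrt(T)) - r*K*exp(-rT)*N(d2) + q*S*exp(-qT)*N(d1)
N(d1) = 0.7176862844; N(d2) = 0.6258879376; sqrt(T) = 0.5000000000
Term 1 = -112.4500 * 1.0000000000 * 0.3379639336 * 0.5100 / (2 * 0.5000000000) = -19.3820626100
Term 2 = -0.0160 * 100.7000 * 0.9960079893 * 0.6258879376 = -1.0044049791
Term 3 = 0 (no dividend yield, q = 0)
Theta = -19.3820626100 + (-1.0044049791) + (0.0000000000) = -20.386468

Answer: Theta = -20.386468


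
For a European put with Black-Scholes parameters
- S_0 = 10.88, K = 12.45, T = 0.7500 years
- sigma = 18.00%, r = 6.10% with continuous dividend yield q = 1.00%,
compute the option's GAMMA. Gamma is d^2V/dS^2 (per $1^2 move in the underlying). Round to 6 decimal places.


Answer: Gamma = 0.201639

Derivation:
d1 = -0.5413902096; d2 = -0.6972747823
phi(d1) = 0.3445589062; exp(-qT) = 0.9925280548; exp(-rT) = 0.9552807525
Gamma = exp(-qT) * phi(d1) / (S * sigma * sqrt(T)) = 0.9925280548 * 0.3445589062 / (10.8800 * 0.1800 * 0.8660254038) = 0.201639


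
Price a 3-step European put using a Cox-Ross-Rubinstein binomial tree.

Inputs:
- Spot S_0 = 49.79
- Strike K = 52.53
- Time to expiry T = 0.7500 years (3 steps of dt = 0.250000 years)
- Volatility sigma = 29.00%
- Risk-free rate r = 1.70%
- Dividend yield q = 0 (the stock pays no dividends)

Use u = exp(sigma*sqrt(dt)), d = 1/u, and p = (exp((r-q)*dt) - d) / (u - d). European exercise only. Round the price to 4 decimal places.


Answer: Price = V(0,0) = 6.4908

Derivation:
dt = T/N = 0.250000
u = exp(sigma*sqrt(dt)) = 1.156040; d = 1/u = 0.865022
p = (exp((r-q)*dt) - d) / (u - d) = 0.478448
Discount per step: exp(-r*dt) = 0.995759
Stock lattice S(k, i) with i counting down-moves:
  k=0: S(0,0) = 49.7900
  k=1: S(1,0) = 57.5592; S(1,1) = 43.0695
  k=2: S(2,0) = 66.5407; S(2,1) = 49.7900; S(2,2) = 37.2560
  k=3: S(3,0) = 76.9237; S(3,1) = 57.5592; S(3,2) = 43.0695; S(3,3) = 32.2273
Terminal payoffs V(N, i) = max(K - S_T, 0):
  V(3,0) = 0.000000; V(3,1) = 0.000000; V(3,2) = 9.460540; V(3,3) = 20.302692
Backward induction: V(k, i) = exp(-r*dt) * [p * V(k+1, i) + (1-p) * V(k+1, i+1)].
  V(2,0) = exp(-r*dt) * [p*0.000000 + (1-p)*0.000000] = 0.000000
  V(2,1) = exp(-r*dt) * [p*0.000000 + (1-p)*9.460540] = 4.913234
  V(2,2) = exp(-r*dt) * [p*9.460540 + (1-p)*20.302692] = 15.051178
  V(1,0) = exp(-r*dt) * [p*0.000000 + (1-p)*4.913234] = 2.551638
  V(1,1) = exp(-r*dt) * [p*4.913234 + (1-p)*15.051178] = 10.157434
  V(0,0) = exp(-r*dt) * [p*2.551638 + (1-p)*10.157434] = 6.490808


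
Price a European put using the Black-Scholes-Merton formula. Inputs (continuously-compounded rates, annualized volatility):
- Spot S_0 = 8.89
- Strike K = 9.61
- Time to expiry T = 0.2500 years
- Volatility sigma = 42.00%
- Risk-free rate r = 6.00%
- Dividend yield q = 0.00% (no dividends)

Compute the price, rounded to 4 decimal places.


Answer: Price = 1.0900

Derivation:
d1 = (ln(S/K) + (r - q + 0.5*sigma^2) * T) / (sigma * sqrt(T)) = -0.19441511
d2 = d1 - sigma * sqrt(T) = -0.40441511
exp(-rT) = 0.98511194; exp(-qT) = 1.00000000
P = K * exp(-rT) * N(-d2) - S_0 * exp(-qT) * N(-d1)
N(-d1) = 0.57707457; N(-d2) = 0.65704626
P = 9.6100 * 0.98511194 * 0.65704626 - 8.8900 * 1.00000000 * 0.57707457 = 1.0900


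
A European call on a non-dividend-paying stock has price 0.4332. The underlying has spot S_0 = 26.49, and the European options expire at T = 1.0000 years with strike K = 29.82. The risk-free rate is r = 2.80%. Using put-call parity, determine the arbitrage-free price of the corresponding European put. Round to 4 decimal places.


Put-call parity: C - P = S_0 * exp(-qT) - K * exp(-rT).
S_0 * exp(-qT) = 26.4900 * 1.00000000 = 26.49000000
K * exp(-rT) = 29.8200 * 0.97238837 = 28.99662110
P = C - S*exp(-qT) + K*exp(-rT)
P = 0.4332 - 26.49000000 + 28.99662110 = 2.9398

Answer: Put price = 2.9398


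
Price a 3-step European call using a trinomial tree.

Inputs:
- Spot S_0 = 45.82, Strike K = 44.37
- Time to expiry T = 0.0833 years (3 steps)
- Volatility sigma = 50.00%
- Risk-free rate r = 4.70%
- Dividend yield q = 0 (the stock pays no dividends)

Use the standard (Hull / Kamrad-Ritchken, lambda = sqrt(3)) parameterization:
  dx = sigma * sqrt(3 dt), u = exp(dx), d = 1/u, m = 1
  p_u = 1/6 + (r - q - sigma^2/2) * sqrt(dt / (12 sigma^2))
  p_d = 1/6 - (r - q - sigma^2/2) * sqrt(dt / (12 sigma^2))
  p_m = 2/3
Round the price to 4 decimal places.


dt = T/N = 0.027767; dx = sigma*sqrt(3*dt) = 0.144309
u = exp(dx) = 1.155241; d = 1/u = 0.865620
p_u = 0.159163, p_m = 0.666667, p_d = 0.174171
Discount per step: exp(-r*dt) = 0.998696
Stock lattice S(k, j) with j the centered position index:
  k=0: S(0,+0) = 45.8200
  k=1: S(1,-1) = 39.6627; S(1,+0) = 45.8200; S(1,+1) = 52.9331
  k=2: S(2,-2) = 34.3329; S(2,-1) = 39.6627; S(2,+0) = 45.8200; S(2,+1) = 52.9331; S(2,+2) = 61.1505
  k=3: S(3,-3) = 29.7192; S(3,-2) = 34.3329; S(3,-1) = 39.6627; S(3,+0) = 45.8200; S(3,+1) = 52.9331; S(3,+2) = 61.1505; S(3,+3) = 70.6435
Terminal payoffs V(N, j) = max(S_T - K, 0):
  V(3,-3) = 0.000000; V(3,-2) = 0.000000; V(3,-1) = 0.000000; V(3,+0) = 1.450000; V(3,+1) = 8.563128; V(3,+2) = 16.780502; V(3,+3) = 26.273547
Backward induction: V(k, j) = exp(-r*dt) * [p_u * V(k+1, j+1) + p_m * V(k+1, j) + p_d * V(k+1, j-1)]
  V(2,-2) = exp(-r*dt) * [p_u*0.000000 + p_m*0.000000 + p_d*0.000000] = 0.000000
  V(2,-1) = exp(-r*dt) * [p_u*1.450000 + p_m*0.000000 + p_d*0.000000] = 0.230485
  V(2,+0) = exp(-r*dt) * [p_u*8.563128 + p_m*1.450000 + p_d*0.000000] = 2.326558
  V(2,+1) = exp(-r*dt) * [p_u*16.780502 + p_m*8.563128 + p_d*1.450000] = 8.620870
  V(2,+2) = exp(-r*dt) * [p_u*26.273547 + p_m*16.780502 + p_d*8.563128] = 16.838225
  V(1,-1) = exp(-r*dt) * [p_u*2.326558 + p_m*0.230485 + p_d*0.000000] = 0.523274
  V(1,+0) = exp(-r*dt) * [p_u*8.620870 + p_m*2.326558 + p_d*0.230485] = 2.959438
  V(1,+1) = exp(-r*dt) * [p_u*16.838225 + p_m*8.620870 + p_d*2.326558] = 8.820962
  V(0,+0) = exp(-r*dt) * [p_u*8.820962 + p_m*2.959438 + p_d*0.523274] = 3.463542

Answer: Price = V(0,0) = 3.4635


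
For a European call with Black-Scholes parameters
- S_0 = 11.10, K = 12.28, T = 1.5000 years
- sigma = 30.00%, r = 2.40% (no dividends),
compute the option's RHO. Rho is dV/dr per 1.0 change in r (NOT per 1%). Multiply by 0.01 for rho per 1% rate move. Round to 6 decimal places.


d1 = 0.0067311586; d2 = -0.3606923028
phi(d1) = 0.3989332428; exp(-qT) = 1.0000000000; exp(-rT) = 0.9646402935
N(d2) = 0.3591647397
Rho = K*T*exp(-rT)*N(d2) = 12.2800 * 1.5000 * 0.9646402935 * 0.3591647397 = 6.381881

Answer: Rho = 6.381881


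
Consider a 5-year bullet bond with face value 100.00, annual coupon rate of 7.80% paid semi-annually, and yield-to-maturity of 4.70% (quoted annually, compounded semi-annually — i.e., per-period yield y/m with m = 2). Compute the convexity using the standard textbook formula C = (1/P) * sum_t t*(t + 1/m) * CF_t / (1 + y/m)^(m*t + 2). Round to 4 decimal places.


Coupon per period c = face * coupon_rate / m = 3.900000
Periods per year m = 2; per-period yield y/m = 0.023500
Number of cashflows N = 10
Cashflows (t years, CF_t, discount factor 1/(1+y/m)^(m*t), PV):
  t = 0.5000: CF_t = 3.900000, DF = 0.977040, PV = 3.810454
  t = 1.0000: CF_t = 3.900000, DF = 0.954606, PV = 3.722965
  t = 1.5000: CF_t = 3.900000, DF = 0.932688, PV = 3.637484
  t = 2.0000: CF_t = 3.900000, DF = 0.911273, PV = 3.553966
  t = 2.5000: CF_t = 3.900000, DF = 0.890350, PV = 3.472365
  t = 3.0000: CF_t = 3.900000, DF = 0.869907, PV = 3.392638
  t = 3.5000: CF_t = 3.900000, DF = 0.849934, PV = 3.314742
  t = 4.0000: CF_t = 3.900000, DF = 0.830419, PV = 3.238634
  t = 4.5000: CF_t = 3.900000, DF = 0.811352, PV = 3.164273
  t = 5.0000: CF_t = 103.900000, DF = 0.792723, PV = 82.363933
Price P = sum_t PV_t = 113.671453
Convexity numerator sum_t t*(t + 1/m) * CF_t / (1+y/m)^(m*t + 2):
  t = 0.5000: term = 1.818742
  t = 1.0000: term = 5.330948
  t = 1.5000: term = 10.417095
  t = 2.0000: term = 16.963190
  t = 2.5000: term = 24.860562
  t = 3.0000: term = 34.005654
  t = 3.5000: term = 44.299826
  t = 4.0000: term = 55.649164
  t = 4.5000: term = 67.964294
  t = 5.0000: term = 2162.191110
Convexity = (1/P) * sum = 2423.500585 / 113.671453 = 21.320222

Answer: Convexity = 21.3202


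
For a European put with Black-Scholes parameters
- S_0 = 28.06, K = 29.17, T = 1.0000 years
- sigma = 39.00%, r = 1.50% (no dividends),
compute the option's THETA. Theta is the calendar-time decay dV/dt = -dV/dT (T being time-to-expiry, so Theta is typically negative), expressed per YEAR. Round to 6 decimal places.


Answer: Theta = -1.904321

Derivation:
d1 = 0.1339853610; d2 = -0.2560146390
phi(d1) = 0.3953773824; exp(-qT) = 1.0000000000; exp(-rT) = 0.9851119396
Theta = -S*exp(-qT)*phi(d1)*sigma/(2*sqrt(T)) + r*K*exp(-rT)*N(-d2) - q*S*exp(-qT)*N(-d1)
N(-d1) = 0.4467070751; N(-d2) = 0.6010302332; sqrt(T) = 1.0000000000
Term 1 = -28.0600 * 1.0000000000 * 0.3953773824 * 0.3900 / (2 * 1.0000000000) = -2.1633864233
Term 2 = 0.0150 * 29.1700 * 0.9851119396 * 0.6010302332 = 0.2590655048
Term 3 = 0 (no dividend yield, q = 0)
Theta = -2.1633864233 + (0.2590655048) + (0.0000000000) = -1.904321
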